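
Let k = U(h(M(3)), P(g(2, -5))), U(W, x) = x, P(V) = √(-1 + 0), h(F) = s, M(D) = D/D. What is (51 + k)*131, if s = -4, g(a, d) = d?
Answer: 6681 + 131*I ≈ 6681.0 + 131.0*I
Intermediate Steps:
M(D) = 1
h(F) = -4
P(V) = I (P(V) = √(-1) = I)
k = I ≈ 1.0*I
(51 + k)*131 = (51 + I)*131 = 6681 + 131*I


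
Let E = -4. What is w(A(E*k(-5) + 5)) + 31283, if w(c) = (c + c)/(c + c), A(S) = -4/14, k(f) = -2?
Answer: 31284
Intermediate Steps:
A(S) = -2/7 (A(S) = -4*1/14 = -2/7)
w(c) = 1 (w(c) = (2*c)/((2*c)) = (2*c)*(1/(2*c)) = 1)
w(A(E*k(-5) + 5)) + 31283 = 1 + 31283 = 31284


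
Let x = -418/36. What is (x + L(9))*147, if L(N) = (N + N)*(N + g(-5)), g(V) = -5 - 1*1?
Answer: 37387/6 ≈ 6231.2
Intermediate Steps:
g(V) = -6 (g(V) = -5 - 1 = -6)
x = -209/18 (x = -418*1/36 = -209/18 ≈ -11.611)
L(N) = 2*N*(-6 + N) (L(N) = (N + N)*(N - 6) = (2*N)*(-6 + N) = 2*N*(-6 + N))
(x + L(9))*147 = (-209/18 + 2*9*(-6 + 9))*147 = (-209/18 + 2*9*3)*147 = (-209/18 + 54)*147 = (763/18)*147 = 37387/6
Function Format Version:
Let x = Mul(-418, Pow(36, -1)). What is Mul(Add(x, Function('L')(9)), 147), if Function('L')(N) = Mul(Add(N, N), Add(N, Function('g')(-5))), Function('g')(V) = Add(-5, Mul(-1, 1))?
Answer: Rational(37387, 6) ≈ 6231.2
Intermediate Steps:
Function('g')(V) = -6 (Function('g')(V) = Add(-5, -1) = -6)
x = Rational(-209, 18) (x = Mul(-418, Rational(1, 36)) = Rational(-209, 18) ≈ -11.611)
Function('L')(N) = Mul(2, N, Add(-6, N)) (Function('L')(N) = Mul(Add(N, N), Add(N, -6)) = Mul(Mul(2, N), Add(-6, N)) = Mul(2, N, Add(-6, N)))
Mul(Add(x, Function('L')(9)), 147) = Mul(Add(Rational(-209, 18), Mul(2, 9, Add(-6, 9))), 147) = Mul(Add(Rational(-209, 18), Mul(2, 9, 3)), 147) = Mul(Add(Rational(-209, 18), 54), 147) = Mul(Rational(763, 18), 147) = Rational(37387, 6)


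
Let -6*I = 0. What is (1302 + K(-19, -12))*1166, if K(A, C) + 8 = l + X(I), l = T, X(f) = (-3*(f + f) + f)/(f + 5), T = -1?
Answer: 1507638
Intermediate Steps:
I = 0 (I = -⅙*0 = 0)
X(f) = -5*f/(5 + f) (X(f) = (-6*f + f)/(5 + f) = (-5*f)/(5 + f) = -5*f/(5 + f))
l = -1
K(A, C) = -9 (K(A, C) = -8 + (-1 - 5*0/(5 + 0)) = -8 + (-1 - 5*0/5) = -8 + (-1 - 5*0*⅕) = -8 + (-1 + 0) = -8 - 1 = -9)
(1302 + K(-19, -12))*1166 = (1302 - 9)*1166 = 1293*1166 = 1507638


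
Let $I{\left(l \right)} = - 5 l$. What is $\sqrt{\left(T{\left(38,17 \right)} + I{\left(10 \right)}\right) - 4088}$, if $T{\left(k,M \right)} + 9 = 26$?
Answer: $i \sqrt{4121} \approx 64.195 i$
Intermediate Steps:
$T{\left(k,M \right)} = 17$ ($T{\left(k,M \right)} = -9 + 26 = 17$)
$\sqrt{\left(T{\left(38,17 \right)} + I{\left(10 \right)}\right) - 4088} = \sqrt{\left(17 - 50\right) - 4088} = \sqrt{-33 - 4088} = \sqrt{-4121} = i \sqrt{4121}$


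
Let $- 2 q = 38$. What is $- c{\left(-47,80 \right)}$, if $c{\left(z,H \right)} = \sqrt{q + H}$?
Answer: $- \sqrt{61} \approx -7.8102$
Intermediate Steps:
$q = -19$ ($q = \left(- \frac{1}{2}\right) 38 = -19$)
$c{\left(z,H \right)} = \sqrt{-19 + H}$
$- c{\left(-47,80 \right)} = - \sqrt{-19 + 80} = - \sqrt{61}$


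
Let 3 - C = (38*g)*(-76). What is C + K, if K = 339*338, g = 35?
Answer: 215665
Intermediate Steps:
C = 101083 (C = 3 - 38*35*(-76) = 3 - 1330*(-76) = 3 - 1*(-101080) = 3 + 101080 = 101083)
K = 114582
C + K = 101083 + 114582 = 215665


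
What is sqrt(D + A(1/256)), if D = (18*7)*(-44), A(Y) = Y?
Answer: I*sqrt(1419263)/16 ≈ 74.458*I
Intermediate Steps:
D = -5544 (D = 126*(-44) = -5544)
sqrt(D + A(1/256)) = sqrt(-5544 + 1/256) = sqrt(-1419263/256) = I*sqrt(1419263)/16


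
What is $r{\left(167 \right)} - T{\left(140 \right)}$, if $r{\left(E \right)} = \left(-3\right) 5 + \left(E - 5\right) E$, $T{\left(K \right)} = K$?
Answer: $26899$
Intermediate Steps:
$r{\left(E \right)} = -15 + E \left(-5 + E\right)$ ($r{\left(E \right)} = -15 + \left(-5 + E\right) E = -15 + E \left(-5 + E\right)$)
$r{\left(167 \right)} - T{\left(140 \right)} = \left(-15 + 167^{2} - 835\right) - 140 = \left(-15 + 27889 - 835\right) - 140 = 27039 - 140 = 26899$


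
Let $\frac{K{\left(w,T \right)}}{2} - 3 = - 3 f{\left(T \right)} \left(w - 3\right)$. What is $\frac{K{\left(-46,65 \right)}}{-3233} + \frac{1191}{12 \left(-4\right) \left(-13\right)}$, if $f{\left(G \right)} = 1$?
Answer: $\frac{1221101}{672464} \approx 1.8159$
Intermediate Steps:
$K{\left(w,T \right)} = 24 - 6 w$ ($K{\left(w,T \right)} = 6 + 2 \left(-3\right) 1 \left(w - 3\right) = 6 + 2 \left(- 3 \left(w - 3\right)\right) = 6 + 2 \left(- 3 \left(-3 + w\right)\right) = 6 + 2 \left(9 - 3 w\right) = 6 - \left(-18 + 6 w\right) = 24 - 6 w$)
$\frac{K{\left(-46,65 \right)}}{-3233} + \frac{1191}{12 \left(-4\right) \left(-13\right)} = \frac{24 - -276}{-3233} + \frac{1191}{12 \left(-4\right) \left(-13\right)} = \left(24 + 276\right) \left(- \frac{1}{3233}\right) + \frac{1191}{\left(-48\right) \left(-13\right)} = 300 \left(- \frac{1}{3233}\right) + \frac{1191}{624} = - \frac{300}{3233} + 1191 \cdot \frac{1}{624} = - \frac{300}{3233} + \frac{397}{208} = \frac{1221101}{672464}$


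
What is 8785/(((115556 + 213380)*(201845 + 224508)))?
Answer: 8785/140242850408 ≈ 6.2641e-8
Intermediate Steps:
8785/(((115556 + 213380)*(201845 + 224508))) = 8785/((328936*426353)) = 8785/140242850408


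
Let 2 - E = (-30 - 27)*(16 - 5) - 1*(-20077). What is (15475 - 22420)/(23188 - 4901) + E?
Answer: -355652521/18287 ≈ -19448.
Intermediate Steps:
E = -19448 (E = 2 - ((-30 - 27)*(16 - 5) - 1*(-20077)) = 2 - (-57*11 + 20077) = 2 - (-627 + 20077) = 2 - 1*19450 = 2 - 19450 = -19448)
(15475 - 22420)/(23188 - 4901) + E = (15475 - 22420)/(23188 - 4901) - 19448 = -6945/18287 - 19448 = -355652521/18287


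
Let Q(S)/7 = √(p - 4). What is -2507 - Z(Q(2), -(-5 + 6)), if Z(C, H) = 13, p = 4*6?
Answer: -2520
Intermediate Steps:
p = 24
Q(S) = 14*√5 (Q(S) = 7*√(24 - 4) = 7*√20 = 7*(2*√5) = 14*√5)
-2507 - Z(Q(2), -(-5 + 6)) = -2507 - 1*13 = -2507 - 13 = -2520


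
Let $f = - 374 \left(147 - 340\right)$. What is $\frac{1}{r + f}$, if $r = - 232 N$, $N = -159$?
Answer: $\frac{1}{109070} \approx 9.1684 \cdot 10^{-6}$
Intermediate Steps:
$r = 36888$ ($r = \left(-232\right) \left(-159\right) = 36888$)
$f = 72182$ ($f = \left(-374\right) \left(-193\right) = 72182$)
$\frac{1}{r + f} = \frac{1}{36888 + 72182} = \frac{1}{109070}$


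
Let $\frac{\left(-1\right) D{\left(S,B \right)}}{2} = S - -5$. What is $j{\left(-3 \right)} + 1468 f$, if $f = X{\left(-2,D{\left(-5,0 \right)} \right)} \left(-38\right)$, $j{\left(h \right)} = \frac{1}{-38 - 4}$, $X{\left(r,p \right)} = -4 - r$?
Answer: $\frac{4685855}{42} \approx 1.1157 \cdot 10^{5}$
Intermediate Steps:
$D{\left(S,B \right)} = -10 - 2 S$ ($D{\left(S,B \right)} = - 2 \left(S - -5\right) = - 2 \left(S + 5\right) = - 2 \left(5 + S\right) = -10 - 2 S$)
$j{\left(h \right)} = - \frac{1}{42}$ ($j{\left(h \right)} = \frac{1}{-42} = - \frac{1}{42}$)
$f = 76$ ($f = \left(-4 - -2\right) \left(-38\right) = \left(-4 + 2\right) \left(-38\right) = \left(-2\right) \left(-38\right) = 76$)
$j{\left(-3 \right)} + 1468 f = - \frac{1}{42} + 1468 \cdot 76 = - \frac{1}{42} + 111568 = \frac{4685855}{42}$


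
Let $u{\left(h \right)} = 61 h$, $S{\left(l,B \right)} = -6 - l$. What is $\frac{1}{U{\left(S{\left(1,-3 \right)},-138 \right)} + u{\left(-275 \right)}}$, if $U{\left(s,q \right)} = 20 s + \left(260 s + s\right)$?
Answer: $- \frac{1}{18742} \approx -5.3356 \cdot 10^{-5}$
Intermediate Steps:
$U{\left(s,q \right)} = 281 s$ ($U{\left(s,q \right)} = 20 s + 261 s = 281 s$)
$\frac{1}{U{\left(S{\left(1,-3 \right)},-138 \right)} + u{\left(-275 \right)}} = \frac{1}{281 \left(-6 - 1\right) + 61 \left(-275\right)} = \frac{1}{281 \left(-6 - 1\right) - 16775} = \frac{1}{281 \left(-7\right) - 16775} = \frac{1}{-1967 - 16775} = \frac{1}{-18742} = - \frac{1}{18742}$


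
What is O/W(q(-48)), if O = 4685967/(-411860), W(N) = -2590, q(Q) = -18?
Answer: 4685967/1066717400 ≈ 0.0043929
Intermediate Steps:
O = -4685967/411860 (O = 4685967*(-1/411860) = -4685967/411860 ≈ -11.378)
O/W(q(-48)) = -4685967/411860/(-2590) = -4685967/411860*(-1/2590) = 4685967/1066717400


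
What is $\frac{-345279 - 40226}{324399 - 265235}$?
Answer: $- \frac{385505}{59164} \approx -6.5159$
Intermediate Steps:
$\frac{-345279 - 40226}{324399 - 265235} = - \frac{385505}{59164}$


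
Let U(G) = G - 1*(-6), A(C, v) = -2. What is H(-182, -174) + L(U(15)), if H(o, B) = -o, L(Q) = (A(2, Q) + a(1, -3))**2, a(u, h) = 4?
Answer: 186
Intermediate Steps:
U(G) = 6 + G (U(G) = G + 6 = 6 + G)
L(Q) = 4 (L(Q) = (-2 + 4)**2 = 2**2 = 4)
H(-182, -174) + L(U(15)) = -1*(-182) + 4 = 182 + 4 = 186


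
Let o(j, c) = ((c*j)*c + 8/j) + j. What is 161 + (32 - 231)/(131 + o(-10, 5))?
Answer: 105484/649 ≈ 162.53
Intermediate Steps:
o(j, c) = j + 8/j + j*c² (o(j, c) = (j*c² + 8/j) + j = (8/j + j*c²) + j = j + 8/j + j*c²)
161 + (32 - 231)/(131 + o(-10, 5)) = 161 + (32 - 231)/(131 + (-10 + 8/(-10) - 10*5²)) = 161 - 199/(131 + (-10 + 8*(-⅒) - 10*25)) = 161 - 199/(131 + (-10 - ⅘ - 250)) = 161 - 199/(131 - 1304/5) = 161 - 199/(-649/5) = 161 - 199*(-5/649) = 161 + 995/649 = 105484/649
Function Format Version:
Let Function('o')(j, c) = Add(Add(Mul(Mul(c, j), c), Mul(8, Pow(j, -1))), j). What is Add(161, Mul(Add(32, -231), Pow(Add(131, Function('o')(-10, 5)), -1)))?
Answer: Rational(105484, 649) ≈ 162.53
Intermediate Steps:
Function('o')(j, c) = Add(j, Mul(8, Pow(j, -1)), Mul(j, Pow(c, 2))) (Function('o')(j, c) = Add(Add(Mul(j, Pow(c, 2)), Mul(8, Pow(j, -1))), j) = Add(Add(Mul(8, Pow(j, -1)), Mul(j, Pow(c, 2))), j) = Add(j, Mul(8, Pow(j, -1)), Mul(j, Pow(c, 2))))
Add(161, Mul(Add(32, -231), Pow(Add(131, Function('o')(-10, 5)), -1))) = Add(161, Mul(Add(32, -231), Pow(Add(131, Add(-10, Mul(8, Pow(-10, -1)), Mul(-10, Pow(5, 2)))), -1))) = Add(161, Mul(-199, Pow(Add(131, Add(-10, Mul(8, Rational(-1, 10)), Mul(-10, 25))), -1))) = Add(161, Mul(-199, Pow(Add(131, Add(-10, Rational(-4, 5), -250)), -1))) = Add(161, Mul(-199, Pow(Add(131, Rational(-1304, 5)), -1))) = Add(161, Mul(-199, Pow(Rational(-649, 5), -1))) = Add(161, Mul(-199, Rational(-5, 649))) = Add(161, Rational(995, 649)) = Rational(105484, 649)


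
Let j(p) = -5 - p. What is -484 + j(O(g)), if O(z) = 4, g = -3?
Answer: -493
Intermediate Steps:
-484 + j(O(g)) = -484 + (-5 - 1*4) = -484 + (-5 - 4) = -484 - 9 = -493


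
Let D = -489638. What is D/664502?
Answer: -244819/332251 ≈ -0.73685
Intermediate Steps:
D/664502 = -489638/664502 = -489638*1/664502 = -244819/332251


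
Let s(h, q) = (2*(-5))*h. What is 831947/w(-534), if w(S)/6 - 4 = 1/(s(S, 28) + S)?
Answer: 666389547/19225 ≈ 34663.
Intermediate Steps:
s(h, q) = -10*h
w(S) = 24 - 2/(3*S) (w(S) = 24 + 6/(-10*S + S) = 24 + 6/((-9*S)) = 24 + 6*(-1/(9*S)) = 24 - 2/(3*S))
831947/w(-534) = 831947/(24 - ⅔/(-534)) = 831947/(24 - ⅔*(-1/534)) = 831947/(24 + 1/801) = 831947/(19225/801) = 831947*(801/19225) = 666389547/19225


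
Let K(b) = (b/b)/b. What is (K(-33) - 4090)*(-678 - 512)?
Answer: 160615490/33 ≈ 4.8671e+6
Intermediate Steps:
K(b) = 1/b
(K(-33) - 4090)*(-678 - 512) = (1/(-33) - 4090)*(-678 - 512) = (-1/33 - 4090)*(-1190) = -134971/33*(-1190) = 160615490/33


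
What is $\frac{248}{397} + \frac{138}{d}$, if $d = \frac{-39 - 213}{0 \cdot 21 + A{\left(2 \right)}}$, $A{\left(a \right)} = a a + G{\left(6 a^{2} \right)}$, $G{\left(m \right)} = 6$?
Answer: $- \frac{40447}{8337} \approx -4.8515$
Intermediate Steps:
$A{\left(a \right)} = 6 + a^{2}$ ($A{\left(a \right)} = a a + 6 = a^{2} + 6 = 6 + a^{2}$)
$d = - \frac{126}{5}$ ($d = \frac{-39 - 213}{0 \cdot 21 + \left(6 + 2^{2}\right)} = - \frac{252}{0 + \left(6 + 4\right)} = - \frac{252}{0 + 10} = - \frac{252}{10} = \left(-252\right) \frac{1}{10} = - \frac{126}{5} \approx -25.2$)
$\frac{248}{397} + \frac{138}{d} = \frac{248}{397} + \frac{138}{- \frac{126}{5}} = 248 \cdot \frac{1}{397} + 138 \left(- \frac{5}{126}\right) = \frac{248}{397} - \frac{115}{21} = - \frac{40447}{8337}$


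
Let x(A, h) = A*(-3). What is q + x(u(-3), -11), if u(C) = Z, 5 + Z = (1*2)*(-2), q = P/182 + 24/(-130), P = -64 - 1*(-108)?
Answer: 947/35 ≈ 27.057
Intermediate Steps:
P = 44 (P = -64 + 108 = 44)
q = 2/35 (q = 44/182 + 24/(-130) = 44*(1/182) + 24*(-1/130) = 22/91 - 12/65 = 2/35 ≈ 0.057143)
Z = -9 (Z = -5 + (1*2)*(-2) = -5 + 2*(-2) = -5 - 4 = -9)
u(C) = -9
x(A, h) = -3*A
q + x(u(-3), -11) = 2/35 - 3*(-9) = 2/35 + 27 = 947/35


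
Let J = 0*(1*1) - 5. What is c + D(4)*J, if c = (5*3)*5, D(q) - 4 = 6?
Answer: 25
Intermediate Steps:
D(q) = 10 (D(q) = 4 + 6 = 10)
c = 75 (c = 15*5 = 75)
J = -5 (J = 0*1 - 5 = 0 - 5 = -5)
c + D(4)*J = 75 + 10*(-5) = 75 - 50 = 25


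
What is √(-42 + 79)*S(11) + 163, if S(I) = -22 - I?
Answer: 163 - 33*√37 ≈ -37.731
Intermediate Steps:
√(-42 + 79)*S(11) + 163 = √(-42 + 79)*(-22 - 1*11) + 163 = √37*(-22 - 11) + 163 = √37*(-33) + 163 = -33*√37 + 163 = 163 - 33*√37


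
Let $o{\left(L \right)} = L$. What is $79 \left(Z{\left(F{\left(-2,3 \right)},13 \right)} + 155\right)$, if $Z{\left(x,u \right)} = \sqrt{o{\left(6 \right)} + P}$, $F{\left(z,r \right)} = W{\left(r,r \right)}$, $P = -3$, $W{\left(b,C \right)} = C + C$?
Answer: $12245 + 79 \sqrt{3} \approx 12382.0$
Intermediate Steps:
$W{\left(b,C \right)} = 2 C$
$F{\left(z,r \right)} = 2 r$
$Z{\left(x,u \right)} = \sqrt{3}$ ($Z{\left(x,u \right)} = \sqrt{6 - 3} = \sqrt{3}$)
$79 \left(Z{\left(F{\left(-2,3 \right)},13 \right)} + 155\right) = 79 \left(\sqrt{3} + 155\right) = 79 \left(155 + \sqrt{3}\right) = 12245 + 79 \sqrt{3}$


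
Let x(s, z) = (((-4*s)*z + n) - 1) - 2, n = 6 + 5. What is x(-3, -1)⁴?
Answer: 256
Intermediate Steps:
n = 11
x(s, z) = 8 - 4*s*z (x(s, z) = (((-4*s)*z + 11) - 1) - 2 = ((-4*s*z + 11) - 1) - 2 = ((11 - 4*s*z) - 1) - 2 = (10 - 4*s*z) - 2 = 8 - 4*s*z)
x(-3, -1)⁴ = (8 - 4*(-3)*(-1))⁴ = (8 - 12)⁴ = (-4)⁴ = 256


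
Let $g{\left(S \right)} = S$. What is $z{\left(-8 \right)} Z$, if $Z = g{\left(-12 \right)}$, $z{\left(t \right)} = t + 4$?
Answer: $48$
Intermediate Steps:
$z{\left(t \right)} = 4 + t$
$Z = -12$
$z{\left(-8 \right)} Z = \left(4 - 8\right) \left(-12\right) = \left(-4\right) \left(-12\right) = 48$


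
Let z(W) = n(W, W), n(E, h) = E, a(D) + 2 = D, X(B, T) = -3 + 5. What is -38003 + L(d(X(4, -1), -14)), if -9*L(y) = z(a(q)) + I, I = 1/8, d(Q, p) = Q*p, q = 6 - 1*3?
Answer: -304025/8 ≈ -38003.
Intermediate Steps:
X(B, T) = 2
q = 3 (q = 6 - 3 = 3)
a(D) = -2 + D
z(W) = W
I = ⅛ ≈ 0.12500
L(y) = -⅛ (L(y) = -((-2 + 3) + ⅛)/9 = -(1 + ⅛)/9 = -⅑*9/8 = -⅛)
-38003 + L(d(X(4, -1), -14)) = -38003 - ⅛ = -304025/8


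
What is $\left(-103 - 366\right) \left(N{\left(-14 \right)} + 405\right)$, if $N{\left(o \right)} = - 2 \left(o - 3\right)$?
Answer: $-205891$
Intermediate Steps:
$N{\left(o \right)} = 6 - 2 o$ ($N{\left(o \right)} = - 2 \left(-3 + o\right) = 6 - 2 o$)
$\left(-103 - 366\right) \left(N{\left(-14 \right)} + 405\right) = \left(-103 - 366\right) \left(\left(6 - -28\right) + 405\right) = - 469 \left(\left(6 + 28\right) + 405\right) = - 469 \left(34 + 405\right) = \left(-469\right) 439 = -205891$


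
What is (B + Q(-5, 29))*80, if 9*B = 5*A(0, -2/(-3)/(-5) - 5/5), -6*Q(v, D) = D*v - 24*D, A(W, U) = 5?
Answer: 102920/9 ≈ 11436.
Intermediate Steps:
Q(v, D) = 4*D - D*v/6 (Q(v, D) = -(D*v - 24*D)/6 = -(-24*D + D*v)/6 = 4*D - D*v/6)
B = 25/9 (B = (5*5)/9 = (⅑)*25 = 25/9 ≈ 2.7778)
(B + Q(-5, 29))*80 = (25/9 + (⅙)*29*(24 - 1*(-5)))*80 = (25/9 + (⅙)*29*(24 + 5))*80 = (25/9 + (⅙)*29*29)*80 = (25/9 + 841/6)*80 = (2573/18)*80 = 102920/9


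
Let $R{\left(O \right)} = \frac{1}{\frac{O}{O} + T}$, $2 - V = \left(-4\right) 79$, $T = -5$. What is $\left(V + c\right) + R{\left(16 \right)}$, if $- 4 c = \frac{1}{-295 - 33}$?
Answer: $\frac{416889}{1312} \approx 317.75$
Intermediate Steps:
$V = 318$ ($V = 2 - \left(-4\right) 79 = 2 - -316 = 2 + 316 = 318$)
$R{\left(O \right)} = - \frac{1}{4}$ ($R{\left(O \right)} = \frac{1}{\frac{O}{O} - 5} = \frac{1}{1 - 5} = \frac{1}{-4} = - \frac{1}{4}$)
$c = \frac{1}{1312}$ ($c = - \frac{1}{4 \left(-295 - 33\right)} = - \frac{1}{4 \left(-328\right)} = \left(- \frac{1}{4}\right) \left(- \frac{1}{328}\right) = \frac{1}{1312} \approx 0.0007622$)
$\left(V + c\right) + R{\left(16 \right)} = \left(318 + \frac{1}{1312}\right) - \frac{1}{4} = \frac{417217}{1312} - \frac{1}{4} = \frac{416889}{1312}$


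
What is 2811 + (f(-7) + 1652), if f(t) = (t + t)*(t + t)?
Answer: 4659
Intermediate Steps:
f(t) = 4*t² (f(t) = (2*t)*(2*t) = 4*t²)
2811 + (f(-7) + 1652) = 2811 + (4*(-7)² + 1652) = 2811 + (4*49 + 1652) = 2811 + (196 + 1652) = 2811 + 1848 = 4659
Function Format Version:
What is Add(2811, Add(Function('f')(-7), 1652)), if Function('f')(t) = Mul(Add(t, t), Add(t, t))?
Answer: 4659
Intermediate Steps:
Function('f')(t) = Mul(4, Pow(t, 2)) (Function('f')(t) = Mul(Mul(2, t), Mul(2, t)) = Mul(4, Pow(t, 2)))
Add(2811, Add(Function('f')(-7), 1652)) = Add(2811, Add(Mul(4, Pow(-7, 2)), 1652)) = Add(2811, Add(Mul(4, 49), 1652)) = Add(2811, Add(196, 1652)) = Add(2811, 1848) = 4659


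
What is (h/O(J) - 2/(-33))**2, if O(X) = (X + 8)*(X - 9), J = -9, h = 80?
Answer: 198916/9801 ≈ 20.295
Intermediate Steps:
O(X) = (-9 + X)*(8 + X) (O(X) = (8 + X)*(-9 + X) = (-9 + X)*(8 + X))
(h/O(J) - 2/(-33))**2 = (80/(-72 + (-9)**2 - 1*(-9)) - 2/(-33))**2 = (80/(-72 + 81 + 9) - 2*(-1/33))**2 = (80/18 + 2/33)**2 = (80*(1/18) + 2/33)**2 = (40/9 + 2/33)**2 = (446/99)**2 = 198916/9801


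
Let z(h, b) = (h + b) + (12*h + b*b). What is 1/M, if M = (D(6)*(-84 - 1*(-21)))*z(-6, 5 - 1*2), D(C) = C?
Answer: 1/24948 ≈ 4.0083e-5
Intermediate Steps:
z(h, b) = b + b**2 + 13*h (z(h, b) = (b + h) + (12*h + b**2) = (b + h) + (b**2 + 12*h) = b + b**2 + 13*h)
M = 24948 (M = (6*(-84 - 1*(-21)))*((5 - 1*2) + (5 - 1*2)**2 + 13*(-6)) = (6*(-84 + 21))*((5 - 2) + (5 - 2)**2 - 78) = (6*(-63))*(3 + 3**2 - 78) = -378*(3 + 9 - 78) = -378*(-66) = 24948)
1/M = 1/24948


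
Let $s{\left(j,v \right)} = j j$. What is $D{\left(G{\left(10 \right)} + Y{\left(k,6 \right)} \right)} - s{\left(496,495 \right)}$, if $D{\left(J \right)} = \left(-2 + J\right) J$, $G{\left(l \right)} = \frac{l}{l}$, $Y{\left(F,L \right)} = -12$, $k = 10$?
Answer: $-245873$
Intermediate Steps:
$G{\left(l \right)} = 1$
$s{\left(j,v \right)} = j^{2}$
$D{\left(J \right)} = J \left(-2 + J\right)$
$D{\left(G{\left(10 \right)} + Y{\left(k,6 \right)} \right)} - s{\left(496,495 \right)} = \left(1 - 12\right) \left(-2 + \left(1 - 12\right)\right) - 496^{2} = - 11 \left(-2 - 11\right) - 246016 = \left(-11\right) \left(-13\right) - 246016 = 143 - 246016 = -245873$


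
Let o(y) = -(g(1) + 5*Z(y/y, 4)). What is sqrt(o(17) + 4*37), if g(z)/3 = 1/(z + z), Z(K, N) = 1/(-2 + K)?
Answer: sqrt(606)/2 ≈ 12.309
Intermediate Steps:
g(z) = 3/(2*z) (g(z) = 3/(z + z) = 3/((2*z)) = 3*(1/(2*z)) = 3/(2*z))
o(y) = 7/2 (o(y) = -((3/2)/1 + 5/(-2 + y/y)) = -((3/2)*1 + 5/(-2 + 1)) = -(3/2 + 5/(-1)) = -(3/2 + 5*(-1)) = -(3/2 - 5) = -1*(-7/2) = 7/2)
sqrt(o(17) + 4*37) = sqrt(7/2 + 4*37) = sqrt(7/2 + 148) = sqrt(303/2) = sqrt(606)/2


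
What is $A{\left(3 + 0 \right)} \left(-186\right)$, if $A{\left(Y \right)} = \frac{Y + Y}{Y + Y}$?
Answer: $-186$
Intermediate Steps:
$A{\left(Y \right)} = 1$ ($A{\left(Y \right)} = \frac{2 Y}{2 Y} = 2 Y \frac{1}{2 Y} = 1$)
$A{\left(3 + 0 \right)} \left(-186\right) = 1 \left(-186\right) = -186$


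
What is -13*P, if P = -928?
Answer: 12064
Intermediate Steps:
-13*P = -13*(-928) = 12064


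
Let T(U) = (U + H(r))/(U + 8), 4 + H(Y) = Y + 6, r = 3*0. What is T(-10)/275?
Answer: 4/275 ≈ 0.014545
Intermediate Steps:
r = 0
H(Y) = 2 + Y (H(Y) = -4 + (Y + 6) = -4 + (6 + Y) = 2 + Y)
T(U) = (2 + U)/(8 + U) (T(U) = (U + (2 + 0))/(U + 8) = (U + 2)/(8 + U) = (2 + U)/(8 + U))
T(-10)/275 = ((2 - 10)/(8 - 10))/275 = (-8/(-2))*(1/275) = -1/2*(-8)*(1/275) = 4*(1/275) = 4/275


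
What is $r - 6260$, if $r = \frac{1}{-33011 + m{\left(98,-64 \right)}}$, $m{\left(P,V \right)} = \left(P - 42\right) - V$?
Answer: $- \frac{205897661}{32891} \approx -6260.0$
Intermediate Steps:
$m{\left(P,V \right)} = -42 + P - V$ ($m{\left(P,V \right)} = \left(-42 + P\right) - V = -42 + P - V$)
$r = - \frac{1}{32891}$ ($r = \frac{1}{-33011 - -120} = \frac{1}{-33011 + \left(-42 + 98 + 64\right)} = \frac{1}{-33011 + 120} = \frac{1}{-32891} = - \frac{1}{32891} \approx -3.0403 \cdot 10^{-5}$)
$r - 6260 = - \frac{1}{32891} - 6260 = - \frac{205897661}{32891}$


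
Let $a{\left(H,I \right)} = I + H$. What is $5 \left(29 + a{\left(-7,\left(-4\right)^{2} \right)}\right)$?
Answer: $190$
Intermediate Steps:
$a{\left(H,I \right)} = H + I$
$5 \left(29 + a{\left(-7,\left(-4\right)^{2} \right)}\right) = 5 \left(29 - \left(7 - \left(-4\right)^{2}\right)\right) = 5 \left(29 + \left(-7 + 16\right)\right) = 5 \left(29 + 9\right) = 5 \cdot 38 = 190$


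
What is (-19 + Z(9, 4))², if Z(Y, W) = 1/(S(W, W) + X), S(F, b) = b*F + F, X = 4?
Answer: 207025/576 ≈ 359.42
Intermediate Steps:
S(F, b) = F + F*b (S(F, b) = F*b + F = F + F*b)
Z(Y, W) = 1/(4 + W*(1 + W)) (Z(Y, W) = 1/(W*(1 + W) + 4) = 1/(4 + W*(1 + W)))
(-19 + Z(9, 4))² = (-19 + 1/(4 + 4*(1 + 4)))² = (-19 + 1/(4 + 4*5))² = (-19 + 1/(4 + 20))² = (-19 + 1/24)² = (-455/24)² = 207025/576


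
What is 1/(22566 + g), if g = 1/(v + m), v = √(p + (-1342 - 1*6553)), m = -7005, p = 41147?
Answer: 1106563812513/24970718835093529 + 2*√8313/24970718835093529 ≈ 4.4314e-5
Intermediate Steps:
v = 2*√8313 (v = √(41147 + (-1342 - 1*6553)) = √(41147 + (-1342 - 6553)) = √(41147 - 7895) = √33252 = 2*√8313 ≈ 182.35)
g = 1/(-7005 + 2*√8313) (g = 1/(2*√8313 - 7005) = 1/(-7005 + 2*√8313) ≈ -0.00014657)
1/(22566 + g) = 1/(22566 + (-2335/16345591 - 2*√8313/49036773)) = 1/(368854604171/16345591 - 2*√8313/49036773)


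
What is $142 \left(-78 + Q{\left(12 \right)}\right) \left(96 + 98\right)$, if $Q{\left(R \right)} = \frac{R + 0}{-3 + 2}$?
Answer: $-2479320$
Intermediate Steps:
$Q{\left(R \right)} = - R$ ($Q{\left(R \right)} = \frac{R}{-1} = R \left(-1\right) = - R$)
$142 \left(-78 + Q{\left(12 \right)}\right) \left(96 + 98\right) = 142 \left(-78 - 12\right) \left(96 + 98\right) = 142 \left(-78 - 12\right) 194 = 142 \left(\left(-90\right) 194\right) = 142 \left(-17460\right) = -2479320$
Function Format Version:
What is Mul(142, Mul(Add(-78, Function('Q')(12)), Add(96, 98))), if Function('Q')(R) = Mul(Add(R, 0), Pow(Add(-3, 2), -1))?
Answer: -2479320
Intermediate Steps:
Function('Q')(R) = Mul(-1, R) (Function('Q')(R) = Mul(R, Pow(-1, -1)) = Mul(R, -1) = Mul(-1, R))
Mul(142, Mul(Add(-78, Function('Q')(12)), Add(96, 98))) = Mul(142, Mul(Add(-78, Mul(-1, 12)), Add(96, 98))) = Mul(142, Mul(Add(-78, -12), 194)) = Mul(142, Mul(-90, 194)) = Mul(142, -17460) = -2479320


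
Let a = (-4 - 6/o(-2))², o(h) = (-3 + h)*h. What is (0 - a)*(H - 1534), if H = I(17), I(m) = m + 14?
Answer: 795087/25 ≈ 31803.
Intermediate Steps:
o(h) = h*(-3 + h)
I(m) = 14 + m
H = 31 (H = 14 + 17 = 31)
a = 529/25 (a = (-4 - 6*(-1/(2*(-3 - 2))))² = (-4 - 6/((-2*(-5))))² = (-4 - 6/10)² = (-4 - 6*⅒)² = (-4 - ⅗)² = (-23/5)² = 529/25 ≈ 21.160)
(0 - a)*(H - 1534) = (0 - 1*529/25)*(31 - 1534) = (0 - 529/25)*(-1503) = -529/25*(-1503) = 795087/25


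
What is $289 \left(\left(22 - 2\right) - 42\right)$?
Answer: $-6358$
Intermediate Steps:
$289 \left(\left(22 - 2\right) - 42\right) = 289 \left(20 - 42\right) = 289 \left(-22\right) = -6358$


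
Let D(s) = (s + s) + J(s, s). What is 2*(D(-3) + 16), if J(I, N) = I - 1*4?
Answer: 6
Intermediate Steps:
J(I, N) = -4 + I (J(I, N) = I - 4 = -4 + I)
D(s) = -4 + 3*s (D(s) = (s + s) + (-4 + s) = 2*s + (-4 + s) = -4 + 3*s)
2*(D(-3) + 16) = 2*((-4 + 3*(-3)) + 16) = 2*((-4 - 9) + 16) = 2*(-13 + 16) = 2*3 = 6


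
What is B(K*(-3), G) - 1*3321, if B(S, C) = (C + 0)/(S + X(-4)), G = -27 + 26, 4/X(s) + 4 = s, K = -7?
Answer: -136163/41 ≈ -3321.0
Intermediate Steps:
X(s) = 4/(-4 + s)
G = -1
B(S, C) = C/(-½ + S) (B(S, C) = (C + 0)/(S + 4/(-4 - 4)) = C/(S + 4/(-8)) = C/(S + 4*(-⅛)) = C/(S - ½) = C/(-½ + S))
B(K*(-3), G) - 1*3321 = 2*(-1)/(-1 + 2*(-7*(-3))) - 1*3321 = 2*(-1)/(-1 + 2*21) - 3321 = 2*(-1)/(-1 + 42) - 3321 = 2*(-1)/41 - 3321 = 2*(-1)*(1/41) - 3321 = -2/41 - 3321 = -136163/41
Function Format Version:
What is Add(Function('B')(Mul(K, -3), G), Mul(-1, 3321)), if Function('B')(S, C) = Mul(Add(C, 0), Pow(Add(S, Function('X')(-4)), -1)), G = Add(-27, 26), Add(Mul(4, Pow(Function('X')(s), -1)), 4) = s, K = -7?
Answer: Rational(-136163, 41) ≈ -3321.0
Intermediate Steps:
Function('X')(s) = Mul(4, Pow(Add(-4, s), -1))
G = -1
Function('B')(S, C) = Mul(C, Pow(Add(Rational(-1, 2), S), -1)) (Function('B')(S, C) = Mul(Add(C, 0), Pow(Add(S, Mul(4, Pow(Add(-4, -4), -1))), -1)) = Mul(C, Pow(Add(S, Mul(4, Pow(-8, -1))), -1)) = Mul(C, Pow(Add(S, Mul(4, Rational(-1, 8))), -1)) = Mul(C, Pow(Add(S, Rational(-1, 2)), -1)) = Mul(C, Pow(Add(Rational(-1, 2), S), -1)))
Add(Function('B')(Mul(K, -3), G), Mul(-1, 3321)) = Add(Mul(2, -1, Pow(Add(-1, Mul(2, Mul(-7, -3))), -1)), Mul(-1, 3321)) = Add(Mul(2, -1, Pow(Add(-1, Mul(2, 21)), -1)), -3321) = Add(Mul(2, -1, Pow(Add(-1, 42), -1)), -3321) = Add(Mul(2, -1, Pow(41, -1)), -3321) = Add(Mul(2, -1, Rational(1, 41)), -3321) = Add(Rational(-2, 41), -3321) = Rational(-136163, 41)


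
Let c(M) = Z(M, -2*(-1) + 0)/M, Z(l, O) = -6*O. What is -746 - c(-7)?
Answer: -5234/7 ≈ -747.71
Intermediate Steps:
c(M) = -12/M (c(M) = (-6*(-2*(-1) + 0))/M = (-6*(2 + 0))/M = (-6*2)/M = -12/M)
-746 - c(-7) = -746 - (-12)/(-7) = -746 - (-12)*(-1)/7 = -746 - 1*12/7 = -746 - 12/7 = -5234/7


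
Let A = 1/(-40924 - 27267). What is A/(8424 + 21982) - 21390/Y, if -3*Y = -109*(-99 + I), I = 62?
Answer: 3595975015751/226002294514 ≈ 15.911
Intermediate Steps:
Y = -4033/3 (Y = -(-109)*(-99 + 62)/3 = -(-109)*(-37)/3 = -1/3*4033 = -4033/3 ≈ -1344.3)
A = -1/68191 (A = 1/(-68191) = -1/68191 ≈ -1.4665e-5)
A/(8424 + 21982) - 21390/Y = -1/(68191*(8424 + 21982)) - 21390/(-4033/3) = -1/68191/30406 - 21390*(-3/4033) = -1/68191*1/30406 + 64170/4033 = -1/2073415546 + 64170/4033 = 3595975015751/226002294514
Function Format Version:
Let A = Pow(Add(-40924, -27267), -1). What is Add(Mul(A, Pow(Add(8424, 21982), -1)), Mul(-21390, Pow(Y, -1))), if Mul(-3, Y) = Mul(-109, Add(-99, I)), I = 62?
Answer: Rational(3595975015751, 226002294514) ≈ 15.911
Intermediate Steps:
Y = Rational(-4033, 3) (Y = Mul(Rational(-1, 3), Mul(-109, Add(-99, 62))) = Mul(Rational(-1, 3), Mul(-109, -37)) = Mul(Rational(-1, 3), 4033) = Rational(-4033, 3) ≈ -1344.3)
A = Rational(-1, 68191) (A = Pow(-68191, -1) = Rational(-1, 68191) ≈ -1.4665e-5)
Add(Mul(A, Pow(Add(8424, 21982), -1)), Mul(-21390, Pow(Y, -1))) = Add(Mul(Rational(-1, 68191), Pow(Add(8424, 21982), -1)), Mul(-21390, Pow(Rational(-4033, 3), -1))) = Add(Mul(Rational(-1, 68191), Pow(30406, -1)), Mul(-21390, Rational(-3, 4033))) = Add(Mul(Rational(-1, 68191), Rational(1, 30406)), Rational(64170, 4033)) = Add(Rational(-1, 2073415546), Rational(64170, 4033)) = Rational(3595975015751, 226002294514)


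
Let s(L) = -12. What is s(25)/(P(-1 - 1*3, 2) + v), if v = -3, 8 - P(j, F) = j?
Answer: -4/3 ≈ -1.3333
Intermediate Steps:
P(j, F) = 8 - j
s(25)/(P(-1 - 1*3, 2) + v) = -12/((8 - (-1 - 1*3)) - 3) = -12/((8 - (-1 - 3)) - 3) = -12/((8 - 1*(-4)) - 3) = -12/((8 + 4) - 3) = -12/(12 - 3) = -12/9 = (⅑)*(-12) = -4/3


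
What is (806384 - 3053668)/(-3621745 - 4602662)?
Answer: 2247284/8224407 ≈ 0.27325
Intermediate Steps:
(806384 - 3053668)/(-3621745 - 4602662) = -2247284/(-8224407) = -2247284*(-1/8224407) = 2247284/8224407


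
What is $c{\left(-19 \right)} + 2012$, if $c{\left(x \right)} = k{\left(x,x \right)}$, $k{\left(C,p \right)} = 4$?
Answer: $2016$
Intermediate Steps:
$c{\left(x \right)} = 4$
$c{\left(-19 \right)} + 2012 = 4 + 2012 = 2016$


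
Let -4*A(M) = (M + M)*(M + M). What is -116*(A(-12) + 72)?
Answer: 8352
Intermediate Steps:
A(M) = -M² (A(M) = -(M + M)*(M + M)/4 = -2*M*2*M/4 = -M²)
-116*(A(-12) + 72) = -116*(-1*(-12)² + 72) = -116*(-1*144 + 72) = -116*(-144 + 72) = -116*(-72) = 8352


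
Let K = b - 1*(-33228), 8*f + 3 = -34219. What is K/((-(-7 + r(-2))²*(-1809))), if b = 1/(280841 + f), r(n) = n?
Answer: 36758574688/162098145837 ≈ 0.22677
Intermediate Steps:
f = -17111/4 (f = -3/8 + (⅛)*(-34219) = -3/8 - 34219/8 = -17111/4 ≈ -4277.8)
b = 4/1106253 (b = 1/(280841 - 17111/4) = 1/(1106253/4) = 4/1106253 ≈ 3.6158e-6)
K = 36758574688/1106253 (K = 4/1106253 - 1*(-33228) = 4/1106253 + 33228 = 36758574688/1106253 ≈ 33228.)
K/((-(-7 + r(-2))²*(-1809))) = 36758574688/(1106253*((-(-7 - 2)²*(-1809)))) = 36758574688/(1106253*((-1*(-9)²*(-1809)))) = 36758574688/(1106253*((-1*81*(-1809)))) = 36758574688/(1106253*((-81*(-1809)))) = (36758574688/1106253)/146529 = (36758574688/1106253)*(1/146529) = 36758574688/162098145837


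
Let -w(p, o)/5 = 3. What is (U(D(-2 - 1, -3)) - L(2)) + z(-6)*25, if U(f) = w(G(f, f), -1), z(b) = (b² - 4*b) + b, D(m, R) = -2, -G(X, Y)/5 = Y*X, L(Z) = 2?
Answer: 1333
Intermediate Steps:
G(X, Y) = -5*X*Y (G(X, Y) = -5*Y*X = -5*X*Y)
w(p, o) = -15 (w(p, o) = -5*3 = -15)
z(b) = b² - 3*b
U(f) = -15
(U(D(-2 - 1, -3)) - L(2)) + z(-6)*25 = (-15 - 1*2) - 6*(-3 - 6)*25 = (-15 - 2) - 6*(-9)*25 = -17 + 54*25 = -17 + 1350 = 1333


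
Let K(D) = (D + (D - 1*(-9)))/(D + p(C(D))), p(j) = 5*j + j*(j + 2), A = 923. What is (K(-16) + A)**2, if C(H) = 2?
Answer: 3323329/4 ≈ 8.3083e+5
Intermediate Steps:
p(j) = 5*j + j*(2 + j)
K(D) = (9 + 2*D)/(18 + D) (K(D) = (D + (D - 1*(-9)))/(D + 2*(7 + 2)) = (D + (D + 9))/(D + 2*9) = (D + (9 + D))/(D + 18) = (9 + 2*D)/(18 + D))
(K(-16) + A)**2 = ((9 + 2*(-16))/(18 - 16) + 923)**2 = ((9 - 32)/2 + 923)**2 = ((1/2)*(-23) + 923)**2 = (-23/2 + 923)**2 = (1823/2)**2 = 3323329/4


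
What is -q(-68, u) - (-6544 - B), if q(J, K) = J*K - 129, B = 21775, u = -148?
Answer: 18384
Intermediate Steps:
q(J, K) = -129 + J*K
-q(-68, u) - (-6544 - B) = -(-129 - 68*(-148)) - (-6544 - 1*21775) = -(-129 + 10064) - (-6544 - 21775) = -1*9935 - 1*(-28319) = -9935 + 28319 = 18384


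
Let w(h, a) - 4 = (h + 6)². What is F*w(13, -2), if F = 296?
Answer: 108040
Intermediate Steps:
w(h, a) = 4 + (6 + h)² (w(h, a) = 4 + (h + 6)² = 4 + (6 + h)²)
F*w(13, -2) = 296*(4 + (6 + 13)²) = 296*(4 + 19²) = 296*(4 + 361) = 296*365 = 108040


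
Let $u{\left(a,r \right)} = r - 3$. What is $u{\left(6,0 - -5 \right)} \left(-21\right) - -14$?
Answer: $-28$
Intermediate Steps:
$u{\left(a,r \right)} = -3 + r$
$u{\left(6,0 - -5 \right)} \left(-21\right) - -14 = \left(-3 + \left(0 - -5\right)\right) \left(-21\right) - -14 = \left(-3 + \left(0 + 5\right)\right) \left(-21\right) + 14 = \left(-3 + 5\right) \left(-21\right) + 14 = 2 \left(-21\right) + 14 = -42 + 14 = -28$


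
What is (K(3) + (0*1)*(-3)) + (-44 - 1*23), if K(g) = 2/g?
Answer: -199/3 ≈ -66.333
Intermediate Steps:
(K(3) + (0*1)*(-3)) + (-44 - 1*23) = (2/3 + (0*1)*(-3)) + (-44 - 1*23) = (2*(1/3) + 0*(-3)) + (-44 - 23) = (2/3 + 0) - 67 = 2/3 - 67 = -199/3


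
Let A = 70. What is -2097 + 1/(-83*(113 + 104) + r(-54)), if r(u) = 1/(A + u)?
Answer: -604302991/288175 ≈ -2097.0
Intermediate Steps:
r(u) = 1/(70 + u)
-2097 + 1/(-83*(113 + 104) + r(-54)) = -2097 + 1/(-83*(113 + 104) + 1/(70 - 54)) = -2097 + 1/(-83*217 + 1/16) = -2097 + 1/(-18011 + 1/16) = -2097 + 1/(-288175/16) = -2097 - 16/288175 = -604302991/288175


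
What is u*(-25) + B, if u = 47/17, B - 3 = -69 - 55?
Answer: -3232/17 ≈ -190.12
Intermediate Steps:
B = -121 (B = 3 + (-69 - 55) = 3 - 124 = -121)
u = 47/17 (u = 47*(1/17) = 47/17 ≈ 2.7647)
u*(-25) + B = (47/17)*(-25) - 121 = -1175/17 - 121 = -3232/17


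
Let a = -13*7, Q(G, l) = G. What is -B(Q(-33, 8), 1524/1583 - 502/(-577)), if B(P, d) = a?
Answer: 91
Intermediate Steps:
a = -91
B(P, d) = -91
-B(Q(-33, 8), 1524/1583 - 502/(-577)) = -1*(-91) = 91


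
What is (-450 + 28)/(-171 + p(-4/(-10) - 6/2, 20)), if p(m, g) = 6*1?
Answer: 422/165 ≈ 2.5576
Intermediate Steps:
p(m, g) = 6
(-450 + 28)/(-171 + p(-4/(-10) - 6/2, 20)) = (-450 + 28)/(-171 + 6) = -422/(-165) = -422*(-1/165) = 422/165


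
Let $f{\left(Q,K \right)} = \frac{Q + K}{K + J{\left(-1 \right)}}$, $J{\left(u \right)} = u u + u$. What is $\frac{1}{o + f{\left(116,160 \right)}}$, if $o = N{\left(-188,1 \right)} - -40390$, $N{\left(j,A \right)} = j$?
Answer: $\frac{40}{1608149} \approx 2.4873 \cdot 10^{-5}$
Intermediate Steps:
$J{\left(u \right)} = u + u^{2}$ ($J{\left(u \right)} = u^{2} + u = u + u^{2}$)
$o = 40202$ ($o = -188 - -40390 = -188 + 40390 = 40202$)
$f{\left(Q,K \right)} = \frac{K + Q}{K}$ ($f{\left(Q,K \right)} = \frac{Q + K}{K - \left(1 - 1\right)} = \frac{K + Q}{K - 0} = \frac{K + Q}{K + 0} = \frac{K + Q}{K}$)
$\frac{1}{o + f{\left(116,160 \right)}} = \frac{1}{40202 + \frac{160 + 116}{160}} = \frac{1}{40202 + \frac{1}{160} \cdot 276} = \frac{1}{40202 + \frac{69}{40}} = \frac{1}{\frac{1608149}{40}} = \frac{40}{1608149}$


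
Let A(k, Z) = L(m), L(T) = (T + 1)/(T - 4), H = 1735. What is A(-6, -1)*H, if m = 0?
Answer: -1735/4 ≈ -433.75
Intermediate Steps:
L(T) = (1 + T)/(-4 + T)
A(k, Z) = -¼ (A(k, Z) = (1 + 0)/(-4 + 0) = 1/(-4) = -¼*1 = -¼)
A(-6, -1)*H = -¼*1735 = -1735/4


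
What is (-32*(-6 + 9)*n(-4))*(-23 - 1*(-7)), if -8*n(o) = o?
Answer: 768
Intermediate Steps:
n(o) = -o/8
(-32*(-6 + 9)*n(-4))*(-23 - 1*(-7)) = (-32*(-6 + 9)*(-⅛*(-4)))*(-23 - 1*(-7)) = (-96/2)*(-23 + 7) = -32*3/2*(-16) = -48*(-16) = 768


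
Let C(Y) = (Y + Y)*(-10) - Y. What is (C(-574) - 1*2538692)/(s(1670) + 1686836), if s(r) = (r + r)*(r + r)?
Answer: -1263319/6421218 ≈ -0.19674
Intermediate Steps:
s(r) = 4*r² (s(r) = (2*r)*(2*r) = 4*r²)
C(Y) = -21*Y (C(Y) = (2*Y)*(-10) - Y = -20*Y - Y = -21*Y)
(C(-574) - 1*2538692)/(s(1670) + 1686836) = (-21*(-574) - 1*2538692)/(4*1670² + 1686836) = (12054 - 2538692)/(4*2788900 + 1686836) = -2526638/(11155600 + 1686836) = -2526638/12842436 = -2526638*1/12842436 = -1263319/6421218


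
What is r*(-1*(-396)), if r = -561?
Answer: -222156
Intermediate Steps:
r*(-1*(-396)) = -(-561)*(-396) = -561*396 = -222156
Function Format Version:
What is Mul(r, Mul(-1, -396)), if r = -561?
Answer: -222156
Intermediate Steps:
Mul(r, Mul(-1, -396)) = Mul(-561, Mul(-1, -396)) = Mul(-561, 396) = -222156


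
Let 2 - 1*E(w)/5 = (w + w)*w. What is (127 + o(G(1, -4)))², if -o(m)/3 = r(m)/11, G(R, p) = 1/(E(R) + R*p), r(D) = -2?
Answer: 1968409/121 ≈ 16268.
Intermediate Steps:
E(w) = 10 - 10*w² (E(w) = 10 - 5*(w + w)*w = 10 - 5*2*w*w = 10 - 10*w²)
G(R, p) = 1/(10 - 10*R² + R*p) (G(R, p) = 1/((10 - 10*R²) + R*p) = 1/(10 - 10*R² + R*p))
o(m) = 6/11 (o(m) = -(-6)/11 = -3*(-2/11) = 6/11)
(127 + o(G(1, -4)))² = (127 + 6/11)² = (1403/11)² = 1968409/121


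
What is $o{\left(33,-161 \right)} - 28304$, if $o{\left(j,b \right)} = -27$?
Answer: $-28331$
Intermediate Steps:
$o{\left(33,-161 \right)} - 28304 = -27 - 28304 = -28331$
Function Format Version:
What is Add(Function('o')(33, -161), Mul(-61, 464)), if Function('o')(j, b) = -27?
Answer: -28331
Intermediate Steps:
Add(Function('o')(33, -161), Mul(-61, 464)) = Add(-27, Mul(-61, 464)) = Add(-27, -28304) = -28331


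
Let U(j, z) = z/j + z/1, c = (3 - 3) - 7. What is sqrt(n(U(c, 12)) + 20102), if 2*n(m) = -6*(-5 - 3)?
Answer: sqrt(20126) ≈ 141.87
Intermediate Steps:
c = -7 (c = 0 - 7 = -7)
U(j, z) = z + z/j (U(j, z) = z/j + z*1 = z/j + z = z + z/j)
n(m) = 24 (n(m) = (-6*(-5 - 3))/2 = (-6*(-8))/2 = (1/2)*48 = 24)
sqrt(n(U(c, 12)) + 20102) = sqrt(24 + 20102) = sqrt(20126)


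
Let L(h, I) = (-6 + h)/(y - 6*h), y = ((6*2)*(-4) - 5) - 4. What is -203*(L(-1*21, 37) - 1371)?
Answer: 6403026/23 ≈ 2.7839e+5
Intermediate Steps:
y = -57 (y = (12*(-4) - 5) - 4 = (-48 - 5) - 4 = -53 - 4 = -57)
L(h, I) = (-6 + h)/(-57 - 6*h)
-203*(L(-1*21, 37) - 1371) = -203*((6 - (-1)*21)/(3*(19 + 2*(-1*21))) - 1371) = -203*((6 - 1*(-21))/(3*(19 + 2*(-21))) - 1371) = -203*((6 + 21)/(3*(19 - 42)) - 1371) = -203*((1/3)*27/(-23) - 1371) = -203*((1/3)*(-1/23)*27 - 1371) = -203*(-9/23 - 1371) = -203*(-31542/23) = 6403026/23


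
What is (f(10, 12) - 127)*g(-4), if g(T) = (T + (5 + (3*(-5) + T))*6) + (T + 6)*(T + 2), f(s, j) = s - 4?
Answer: 11132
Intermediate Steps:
f(s, j) = -4 + s
g(T) = -60 + 7*T + (2 + T)*(6 + T) (g(T) = (T + (5 + (-15 + T))*6) + (6 + T)*(2 + T) = (T + (-10 + T)*6) + (2 + T)*(6 + T) = (T + (-60 + 6*T)) + (2 + T)*(6 + T) = (-60 + 7*T) + (2 + T)*(6 + T) = -60 + 7*T + (2 + T)*(6 + T))
(f(10, 12) - 127)*g(-4) = ((-4 + 10) - 127)*(-48 + (-4)**2 + 15*(-4)) = (6 - 127)*(-48 + 16 - 60) = -121*(-92) = 11132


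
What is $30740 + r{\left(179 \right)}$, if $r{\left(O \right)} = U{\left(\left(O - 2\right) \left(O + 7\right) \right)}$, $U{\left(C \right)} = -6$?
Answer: $30734$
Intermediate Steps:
$r{\left(O \right)} = -6$
$30740 + r{\left(179 \right)} = 30740 - 6 = 30734$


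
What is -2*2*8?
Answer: -32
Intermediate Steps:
-2*2*8 = -4*8 = -32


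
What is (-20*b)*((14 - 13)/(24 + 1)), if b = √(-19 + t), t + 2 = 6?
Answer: -4*I*√15/5 ≈ -3.0984*I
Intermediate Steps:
t = 4 (t = -2 + 6 = 4)
b = I*√15 (b = √(-19 + 4) = √(-15) = I*√15 ≈ 3.873*I)
(-20*b)*((14 - 13)/(24 + 1)) = (-20*I*√15)*((14 - 13)/(24 + 1)) = (-20*I*√15)*(1/25) = (-20*I*√15)*(1*(1/25)) = -20*I*√15*(1/25) = -4*I*√15/5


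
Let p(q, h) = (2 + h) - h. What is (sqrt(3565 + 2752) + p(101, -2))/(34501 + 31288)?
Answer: 2/65789 + sqrt(6317)/65789 ≈ 0.0012385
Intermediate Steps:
p(q, h) = 2
(sqrt(3565 + 2752) + p(101, -2))/(34501 + 31288) = (sqrt(3565 + 2752) + 2)/(34501 + 31288) = (sqrt(6317) + 2)/65789 = (2 + sqrt(6317))*(1/65789) = 2/65789 + sqrt(6317)/65789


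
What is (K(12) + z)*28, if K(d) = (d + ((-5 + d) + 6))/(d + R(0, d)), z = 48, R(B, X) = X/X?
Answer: 18172/13 ≈ 1397.8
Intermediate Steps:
R(B, X) = 1
K(d) = (1 + 2*d)/(1 + d) (K(d) = (d + ((-5 + d) + 6))/(d + 1) = (d + (1 + d))/(1 + d) = (1 + 2*d)/(1 + d))
(K(12) + z)*28 = ((1 + 2*12)/(1 + 12) + 48)*28 = ((1 + 24)/13 + 48)*28 = ((1/13)*25 + 48)*28 = (25/13 + 48)*28 = (649/13)*28 = 18172/13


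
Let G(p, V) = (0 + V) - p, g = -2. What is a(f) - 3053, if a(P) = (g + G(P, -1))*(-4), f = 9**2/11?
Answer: -33127/11 ≈ -3011.5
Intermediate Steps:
G(p, V) = V - p
f = 81/11 (f = 81*(1/11) = 81/11 ≈ 7.3636)
a(P) = 12 + 4*P (a(P) = (-2 + (-1 - P))*(-4) = (-3 - P)*(-4) = 12 + 4*P)
a(f) - 3053 = (12 + 4*(81/11)) - 3053 = (12 + 324/11) - 3053 = 456/11 - 3053 = -33127/11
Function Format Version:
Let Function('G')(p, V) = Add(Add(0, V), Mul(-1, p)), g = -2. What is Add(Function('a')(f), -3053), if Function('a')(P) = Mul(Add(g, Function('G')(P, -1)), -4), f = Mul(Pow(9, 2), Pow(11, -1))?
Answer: Rational(-33127, 11) ≈ -3011.5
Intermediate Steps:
Function('G')(p, V) = Add(V, Mul(-1, p))
f = Rational(81, 11) (f = Mul(81, Rational(1, 11)) = Rational(81, 11) ≈ 7.3636)
Function('a')(P) = Add(12, Mul(4, P)) (Function('a')(P) = Mul(Add(-2, Add(-1, Mul(-1, P))), -4) = Mul(Add(-3, Mul(-1, P)), -4) = Add(12, Mul(4, P)))
Add(Function('a')(f), -3053) = Add(Add(12, Mul(4, Rational(81, 11))), -3053) = Add(Add(12, Rational(324, 11)), -3053) = Add(Rational(456, 11), -3053) = Rational(-33127, 11)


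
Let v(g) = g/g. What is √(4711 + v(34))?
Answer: 2*√1178 ≈ 68.644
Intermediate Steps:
v(g) = 1
√(4711 + v(34)) = √(4711 + 1) = √4712 = 2*√1178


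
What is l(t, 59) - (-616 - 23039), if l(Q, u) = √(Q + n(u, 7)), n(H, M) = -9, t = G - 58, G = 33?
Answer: 23655 + I*√34 ≈ 23655.0 + 5.831*I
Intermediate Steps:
t = -25 (t = 33 - 58 = -25)
l(Q, u) = √(-9 + Q) (l(Q, u) = √(Q - 9) = √(-9 + Q))
l(t, 59) - (-616 - 23039) = √(-9 - 25) - (-616 - 23039) = √(-34) - 1*(-23655) = I*√34 + 23655 = 23655 + I*√34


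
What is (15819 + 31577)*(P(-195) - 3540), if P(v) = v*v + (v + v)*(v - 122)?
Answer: 7494018540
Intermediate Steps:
P(v) = v² + 2*v*(-122 + v) (P(v) = v² + (2*v)*(-122 + v) = v² + 2*v*(-122 + v))
(15819 + 31577)*(P(-195) - 3540) = (15819 + 31577)*(-195*(-244 + 3*(-195)) - 3540) = 47396*(-195*(-244 - 585) - 3540) = 47396*(-195*(-829) - 3540) = 47396*(161655 - 3540) = 47396*158115 = 7494018540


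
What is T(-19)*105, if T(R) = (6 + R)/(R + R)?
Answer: 1365/38 ≈ 35.921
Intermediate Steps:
T(R) = (6 + R)/(2*R) (T(R) = (6 + R)/((2*R)) = (6 + R)*(1/(2*R)) = (6 + R)/(2*R))
T(-19)*105 = ((1/2)*(6 - 19)/(-19))*105 = ((1/2)*(-1/19)*(-13))*105 = (13/38)*105 = 1365/38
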